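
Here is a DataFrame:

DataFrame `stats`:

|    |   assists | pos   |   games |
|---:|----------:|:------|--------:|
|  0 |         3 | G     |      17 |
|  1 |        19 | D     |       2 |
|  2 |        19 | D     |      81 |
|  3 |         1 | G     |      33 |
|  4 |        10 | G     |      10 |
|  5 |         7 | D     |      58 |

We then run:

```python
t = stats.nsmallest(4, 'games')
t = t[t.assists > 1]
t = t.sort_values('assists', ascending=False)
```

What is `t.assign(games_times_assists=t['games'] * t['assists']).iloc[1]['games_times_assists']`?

take 4 rows with smallest games:
   assists pos  games
1       19   D      2
4       10   G     10
0        3   G     17
3        1   G     33
filter rows where assists > 1:
   assists pos  games
1       19   D      2
4       10   G     10
0        3   G     17
sort by assists descending:
   assists pos  games
1       19   D      2
4       10   G     10
0        3   G     17
add column games_times_assists = t['games'] * t['assists']:
   assists pos  games  games_times_assists
1       19   D      2                   38
4       10   G     10                  100
0        3   G     17                   51

100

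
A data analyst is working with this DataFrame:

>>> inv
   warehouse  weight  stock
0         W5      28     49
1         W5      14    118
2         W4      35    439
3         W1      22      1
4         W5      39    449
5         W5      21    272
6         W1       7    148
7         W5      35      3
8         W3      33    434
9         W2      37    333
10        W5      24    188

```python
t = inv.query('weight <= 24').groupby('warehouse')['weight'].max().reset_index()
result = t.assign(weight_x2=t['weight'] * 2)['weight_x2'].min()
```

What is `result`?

44

filter rows where weight <= 24:
   warehouse  weight  stock
1         W5      14    118
3         W1      22      1
5         W5      21    272
6         W1       7    148
10        W5      24    188
group by warehouse, max of weight:
warehouse
W1    22
W5    24
Name: weight, dtype: int64
reset_index():
  warehouse  weight
0        W1      22
1        W5      24
add column weight_x2 = t['weight'] * 2:
  warehouse  weight  weight_x2
0        W1      22         44
1        W5      24         48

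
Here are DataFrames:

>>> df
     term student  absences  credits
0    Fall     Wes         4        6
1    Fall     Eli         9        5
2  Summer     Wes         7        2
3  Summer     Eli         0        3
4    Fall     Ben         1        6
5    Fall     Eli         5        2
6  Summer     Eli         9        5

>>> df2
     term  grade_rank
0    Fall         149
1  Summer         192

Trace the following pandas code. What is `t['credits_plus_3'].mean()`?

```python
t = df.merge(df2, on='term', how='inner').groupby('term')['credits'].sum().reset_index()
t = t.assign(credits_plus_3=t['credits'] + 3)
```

merge on 'term' (how='inner') → 7 rows:
     term student  absences  credits  grade_rank
0    Fall     Wes         4        6         149
1    Fall     Eli         9        5         149
2  Summer     Wes         7        2         192
3  Summer     Eli         0        3         192
4    Fall     Ben         1        6         149
5    Fall     Eli         5        2         149
6  Summer     Eli         9        5         192
group by term, sum of credits:
term
Fall      19
Summer    10
Name: credits, dtype: int64
reset_index():
     term  credits
0    Fall       19
1  Summer       10
add column credits_plus_3 = t['credits'] + 3:
     term  credits  credits_plus_3
0    Fall       19              22
1  Summer       10              13

17.5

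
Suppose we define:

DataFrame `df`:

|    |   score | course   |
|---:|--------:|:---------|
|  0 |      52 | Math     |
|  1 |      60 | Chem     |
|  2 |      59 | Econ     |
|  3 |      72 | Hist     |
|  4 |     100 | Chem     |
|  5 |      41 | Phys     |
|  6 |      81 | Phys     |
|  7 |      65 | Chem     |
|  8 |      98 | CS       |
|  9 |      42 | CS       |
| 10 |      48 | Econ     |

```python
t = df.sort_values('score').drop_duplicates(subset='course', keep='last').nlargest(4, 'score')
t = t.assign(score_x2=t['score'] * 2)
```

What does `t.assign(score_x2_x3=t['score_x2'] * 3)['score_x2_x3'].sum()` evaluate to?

sort by score:
    score course
5      41   Phys
9      42     CS
10     48   Econ
0      52   Math
2      59   Econ
1      60   Chem
7      65   Chem
3      72   Hist
6      81   Phys
8      98     CS
4     100   Chem
drop duplicate course (keep=last):
   score course
0     52   Math
2     59   Econ
3     72   Hist
6     81   Phys
8     98     CS
4    100   Chem
take 4 rows with largest score:
   score course
4    100   Chem
8     98     CS
6     81   Phys
3     72   Hist
add column score_x2 = t['score'] * 2:
   score course  score_x2
4    100   Chem       200
8     98     CS       196
6     81   Phys       162
3     72   Hist       144
add column score_x2_x3 = t['score_x2'] * 3:
   score course  score_x2  score_x2_x3
4    100   Chem       200          600
8     98     CS       196          588
6     81   Phys       162          486
3     72   Hist       144          432

2106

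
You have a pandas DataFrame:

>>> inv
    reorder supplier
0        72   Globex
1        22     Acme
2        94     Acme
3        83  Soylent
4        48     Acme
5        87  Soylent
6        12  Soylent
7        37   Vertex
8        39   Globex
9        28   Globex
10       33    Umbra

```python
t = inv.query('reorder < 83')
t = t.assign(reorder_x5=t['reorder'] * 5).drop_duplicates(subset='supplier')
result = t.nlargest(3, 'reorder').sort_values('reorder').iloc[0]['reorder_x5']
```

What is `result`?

165

filter rows where reorder < 83:
    reorder supplier
0        72   Globex
1        22     Acme
4        48     Acme
6        12  Soylent
7        37   Vertex
8        39   Globex
9        28   Globex
10       33    Umbra
add column reorder_x5 = t['reorder'] * 5:
    reorder supplier  reorder_x5
0        72   Globex         360
1        22     Acme         110
4        48     Acme         240
6        12  Soylent          60
7        37   Vertex         185
8        39   Globex         195
9        28   Globex         140
10       33    Umbra         165
drop duplicate supplier (keep=first):
    reorder supplier  reorder_x5
0        72   Globex         360
1        22     Acme         110
6        12  Soylent          60
7        37   Vertex         185
10       33    Umbra         165
take 3 rows with largest reorder:
    reorder supplier  reorder_x5
0        72   Globex         360
7        37   Vertex         185
10       33    Umbra         165
sort by reorder:
    reorder supplier  reorder_x5
10       33    Umbra         165
7        37   Vertex         185
0        72   Globex         360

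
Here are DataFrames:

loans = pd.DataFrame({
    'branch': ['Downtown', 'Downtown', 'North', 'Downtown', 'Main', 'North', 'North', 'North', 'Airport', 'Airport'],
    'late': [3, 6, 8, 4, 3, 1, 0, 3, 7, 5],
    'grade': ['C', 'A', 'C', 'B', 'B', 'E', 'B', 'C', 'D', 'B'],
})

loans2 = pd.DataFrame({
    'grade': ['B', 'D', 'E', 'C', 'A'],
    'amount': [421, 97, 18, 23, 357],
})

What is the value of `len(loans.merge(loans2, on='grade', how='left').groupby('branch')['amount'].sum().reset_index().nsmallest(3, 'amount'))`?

3

merge on 'grade' (how='left') → 10 rows:
     branch  late grade  amount
0  Downtown     3     C      23
1  Downtown     6     A     357
2     North     8     C      23
3  Downtown     4     B     421
4      Main     3     B     421
5     North     1     E      18
6     North     0     B     421
7     North     3     C      23
8   Airport     7     D      97
9   Airport     5     B     421
group by branch, sum of amount:
branch
Airport     518
Downtown    801
Main        421
North       485
Name: amount, dtype: int64
reset_index():
     branch  amount
0   Airport     518
1  Downtown     801
2      Main     421
3     North     485
take 3 rows with smallest amount:
    branch  amount
2     Main     421
3    North     485
0  Airport     518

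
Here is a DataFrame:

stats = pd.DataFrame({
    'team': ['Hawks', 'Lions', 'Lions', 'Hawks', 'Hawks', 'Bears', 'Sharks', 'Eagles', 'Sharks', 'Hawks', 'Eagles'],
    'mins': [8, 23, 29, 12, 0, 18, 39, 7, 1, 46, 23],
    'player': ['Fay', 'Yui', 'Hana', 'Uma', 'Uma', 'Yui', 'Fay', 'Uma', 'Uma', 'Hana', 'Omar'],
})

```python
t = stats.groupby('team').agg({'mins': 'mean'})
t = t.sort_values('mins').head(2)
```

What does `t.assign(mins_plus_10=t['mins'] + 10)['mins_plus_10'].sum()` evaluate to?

group by team, mean of mins:
        mins
team        
Bears   18.0
Eagles  15.0
Hawks   16.5
Lions   26.0
Sharks  20.0
sort by mins:
        mins
team        
Eagles  15.0
Hawks   16.5
Bears   18.0
Sharks  20.0
Lions   26.0
take first 2 rows:
        mins
team        
Eagles  15.0
Hawks   16.5
add column mins_plus_10 = t['mins'] + 10:
        mins  mins_plus_10
team                      
Eagles  15.0          25.0
Hawks   16.5          26.5

51.5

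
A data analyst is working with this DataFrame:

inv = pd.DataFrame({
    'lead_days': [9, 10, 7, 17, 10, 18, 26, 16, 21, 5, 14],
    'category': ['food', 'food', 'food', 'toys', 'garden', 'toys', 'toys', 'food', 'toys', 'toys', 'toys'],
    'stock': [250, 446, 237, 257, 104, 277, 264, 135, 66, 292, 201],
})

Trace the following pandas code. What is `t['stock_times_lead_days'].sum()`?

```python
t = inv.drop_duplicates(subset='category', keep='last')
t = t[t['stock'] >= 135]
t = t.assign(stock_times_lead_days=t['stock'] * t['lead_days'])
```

drop duplicate category (keep=last):
    lead_days category  stock
4          10   garden    104
7          16     food    135
10         14     toys    201
filter rows where stock >= 135:
    lead_days category  stock
7          16     food    135
10         14     toys    201
add column stock_times_lead_days = t['stock'] * t['lead_days']:
    lead_days category  stock  stock_times_lead_days
7          16     food    135                   2160
10         14     toys    201                   2814
sum of column 'stock_times_lead_days' → 4974

4974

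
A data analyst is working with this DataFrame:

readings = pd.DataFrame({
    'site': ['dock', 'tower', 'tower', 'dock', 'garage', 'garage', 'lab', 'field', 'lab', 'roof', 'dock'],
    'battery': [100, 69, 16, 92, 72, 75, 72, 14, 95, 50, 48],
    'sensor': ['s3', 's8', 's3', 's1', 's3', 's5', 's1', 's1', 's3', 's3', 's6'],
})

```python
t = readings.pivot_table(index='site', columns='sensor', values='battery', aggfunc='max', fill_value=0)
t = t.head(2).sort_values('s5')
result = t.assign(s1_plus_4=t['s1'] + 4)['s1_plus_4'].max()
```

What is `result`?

96

pivot: rows=site, cols=sensor, max(battery):
sensor  s1   s3  s5  s6  s8
site                       
dock    92  100   0  48   0
field   14    0   0   0   0
garage   0   72  75   0   0
lab     72   95   0   0   0
roof     0   50   0   0   0
tower    0   16   0   0  69
take first 2 rows:
sensor  s1   s3  s5  s6  s8
site                       
dock    92  100   0  48   0
field   14    0   0   0   0
sort by s5:
sensor  s1   s3  s5  s6  s8
site                       
dock    92  100   0  48   0
field   14    0   0   0   0
add column s1_plus_4 = t['s1'] + 4:
sensor  s1   s3  s5  s6  s8  s1_plus_4
site                                  
dock    92  100   0  48   0         96
field   14    0   0   0   0         18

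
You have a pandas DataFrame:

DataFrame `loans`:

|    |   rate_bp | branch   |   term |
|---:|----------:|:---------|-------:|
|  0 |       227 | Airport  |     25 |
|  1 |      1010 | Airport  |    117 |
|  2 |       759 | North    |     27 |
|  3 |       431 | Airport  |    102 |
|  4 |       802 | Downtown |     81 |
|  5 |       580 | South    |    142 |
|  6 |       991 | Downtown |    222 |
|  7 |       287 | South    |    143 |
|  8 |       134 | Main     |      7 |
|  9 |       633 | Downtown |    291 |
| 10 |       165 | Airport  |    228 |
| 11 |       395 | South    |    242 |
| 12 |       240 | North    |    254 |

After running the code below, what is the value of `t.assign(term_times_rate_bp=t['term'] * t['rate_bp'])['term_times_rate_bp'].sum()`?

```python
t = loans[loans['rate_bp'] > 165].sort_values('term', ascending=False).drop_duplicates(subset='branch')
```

filter rows where rate_bp > 165:
    rate_bp    branch  term
0       227   Airport    25
1      1010   Airport   117
2       759     North    27
3       431   Airport   102
4       802  Downtown    81
5       580     South   142
6       991  Downtown   222
7       287     South   143
9       633  Downtown   291
11      395     South   242
12      240     North   254
sort by term descending:
    rate_bp    branch  term
9       633  Downtown   291
12      240     North   254
11      395     South   242
6       991  Downtown   222
7       287     South   143
5       580     South   142
1      1010   Airport   117
3       431   Airport   102
4       802  Downtown    81
2       759     North    27
0       227   Airport    25
drop duplicate branch (keep=first):
    rate_bp    branch  term
9       633  Downtown   291
12      240     North   254
11      395     South   242
1      1010   Airport   117
add column term_times_rate_bp = t['term'] * t['rate_bp']:
    rate_bp    branch  term  term_times_rate_bp
9       633  Downtown   291              184203
12      240     North   254               60960
11      395     South   242               95590
1      1010   Airport   117              118170
sum of column 'term_times_rate_bp' → 458923

458923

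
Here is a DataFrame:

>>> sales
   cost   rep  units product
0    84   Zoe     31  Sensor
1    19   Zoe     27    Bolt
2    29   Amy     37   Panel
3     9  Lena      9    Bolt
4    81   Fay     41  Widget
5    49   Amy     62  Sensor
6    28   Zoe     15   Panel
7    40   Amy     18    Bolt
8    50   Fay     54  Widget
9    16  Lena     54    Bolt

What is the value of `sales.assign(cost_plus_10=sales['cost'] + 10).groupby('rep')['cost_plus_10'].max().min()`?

26

add column cost_plus_10 = sales['cost'] + 10:
   cost   rep  units product  cost_plus_10
0    84   Zoe     31  Sensor            94
1    19   Zoe     27    Bolt            29
2    29   Amy     37   Panel            39
3     9  Lena      9    Bolt            19
4    81   Fay     41  Widget            91
5    49   Amy     62  Sensor            59
6    28   Zoe     15   Panel            38
7    40   Amy     18    Bolt            50
8    50   Fay     54  Widget            60
9    16  Lena     54    Bolt            26
group by rep, max of cost_plus_10:
rep
Amy     59
Fay     91
Lena    26
Zoe     94
Name: cost_plus_10, dtype: int64
So min() = 26.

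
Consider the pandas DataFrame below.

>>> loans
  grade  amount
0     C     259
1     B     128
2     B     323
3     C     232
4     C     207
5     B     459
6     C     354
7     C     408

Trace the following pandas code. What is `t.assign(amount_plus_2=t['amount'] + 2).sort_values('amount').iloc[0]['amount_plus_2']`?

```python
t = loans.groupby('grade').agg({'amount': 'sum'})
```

group by grade, sum of amount:
       amount
grade        
B         910
C        1460
add column amount_plus_2 = t['amount'] + 2:
       amount  amount_plus_2
grade                       
B         910            912
C        1460           1462
sort by amount:
       amount  amount_plus_2
grade                       
B         910            912
C        1460           1462
The value at position 0, column 'amount_plus_2' is 912.

912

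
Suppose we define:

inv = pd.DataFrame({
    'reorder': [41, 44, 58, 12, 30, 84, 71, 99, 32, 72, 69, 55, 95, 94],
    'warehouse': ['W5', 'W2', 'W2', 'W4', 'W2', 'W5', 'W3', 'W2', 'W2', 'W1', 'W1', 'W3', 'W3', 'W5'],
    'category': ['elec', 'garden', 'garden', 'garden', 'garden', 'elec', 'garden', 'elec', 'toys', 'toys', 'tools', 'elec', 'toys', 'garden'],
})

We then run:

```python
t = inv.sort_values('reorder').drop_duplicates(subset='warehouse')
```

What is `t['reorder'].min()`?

sort by reorder:
    reorder warehouse category
3        12        W4   garden
4        30        W2   garden
8        32        W2     toys
0        41        W5     elec
1        44        W2   garden
11       55        W3     elec
2        58        W2   garden
10       69        W1    tools
6        71        W3   garden
9        72        W1     toys
5        84        W5     elec
13       94        W5   garden
12       95        W3     toys
7        99        W2     elec
drop duplicate warehouse (keep=first):
    reorder warehouse category
3        12        W4   garden
4        30        W2   garden
0        41        W5     elec
11       55        W3     elec
10       69        W1    tools

12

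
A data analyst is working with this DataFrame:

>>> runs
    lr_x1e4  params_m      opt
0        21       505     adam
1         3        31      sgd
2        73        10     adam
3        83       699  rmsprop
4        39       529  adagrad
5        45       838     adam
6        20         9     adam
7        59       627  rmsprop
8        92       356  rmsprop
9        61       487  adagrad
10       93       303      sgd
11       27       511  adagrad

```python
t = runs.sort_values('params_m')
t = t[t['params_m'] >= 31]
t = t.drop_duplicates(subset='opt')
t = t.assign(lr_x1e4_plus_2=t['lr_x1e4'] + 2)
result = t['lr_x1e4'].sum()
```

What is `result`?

177

sort by params_m:
    lr_x1e4  params_m      opt
6        20         9     adam
2        73        10     adam
1         3        31      sgd
10       93       303      sgd
8        92       356  rmsprop
9        61       487  adagrad
0        21       505     adam
11       27       511  adagrad
4        39       529  adagrad
7        59       627  rmsprop
3        83       699  rmsprop
5        45       838     adam
filter rows where params_m >= 31:
    lr_x1e4  params_m      opt
1         3        31      sgd
10       93       303      sgd
8        92       356  rmsprop
9        61       487  adagrad
0        21       505     adam
11       27       511  adagrad
4        39       529  adagrad
7        59       627  rmsprop
3        83       699  rmsprop
5        45       838     adam
drop duplicate opt (keep=first):
   lr_x1e4  params_m      opt
1        3        31      sgd
8       92       356  rmsprop
9       61       487  adagrad
0       21       505     adam
add column lr_x1e4_plus_2 = t['lr_x1e4'] + 2:
   lr_x1e4  params_m      opt  lr_x1e4_plus_2
1        3        31      sgd               5
8       92       356  rmsprop              94
9       61       487  adagrad              63
0       21       505     adam              23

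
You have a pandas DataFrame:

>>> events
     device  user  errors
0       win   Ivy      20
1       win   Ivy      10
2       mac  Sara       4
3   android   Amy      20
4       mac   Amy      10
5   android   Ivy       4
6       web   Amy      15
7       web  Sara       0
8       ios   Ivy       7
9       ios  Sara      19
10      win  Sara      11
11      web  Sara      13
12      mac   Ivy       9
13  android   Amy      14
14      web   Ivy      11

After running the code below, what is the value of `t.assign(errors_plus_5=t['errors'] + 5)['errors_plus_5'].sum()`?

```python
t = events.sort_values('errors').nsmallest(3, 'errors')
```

23

sort by errors:
     device  user  errors
7       web  Sara       0
2       mac  Sara       4
5   android   Ivy       4
8       ios   Ivy       7
12      mac   Ivy       9
1       win   Ivy      10
4       mac   Amy      10
10      win  Sara      11
14      web   Ivy      11
11      web  Sara      13
13  android   Amy      14
6       web   Amy      15
9       ios  Sara      19
0       win   Ivy      20
3   android   Amy      20
take 3 rows with smallest errors:
    device  user  errors
7      web  Sara       0
2      mac  Sara       4
5  android   Ivy       4
add column errors_plus_5 = t['errors'] + 5:
    device  user  errors  errors_plus_5
7      web  Sara       0              5
2      mac  Sara       4              9
5  android   Ivy       4              9
Reading off the sum of column 'errors_plus_5', we get 23.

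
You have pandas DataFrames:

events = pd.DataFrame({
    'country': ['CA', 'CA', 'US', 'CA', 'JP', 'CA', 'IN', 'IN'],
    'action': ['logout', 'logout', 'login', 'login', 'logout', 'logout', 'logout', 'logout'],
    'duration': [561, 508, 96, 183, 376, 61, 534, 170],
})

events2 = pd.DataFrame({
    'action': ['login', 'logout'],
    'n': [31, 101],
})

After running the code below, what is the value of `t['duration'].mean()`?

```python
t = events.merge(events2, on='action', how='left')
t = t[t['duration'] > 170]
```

merge on 'action' (how='left') → 8 rows:
  country  action  duration    n
0      CA  logout       561  101
1      CA  logout       508  101
2      US   login        96   31
3      CA   login       183   31
4      JP  logout       376  101
5      CA  logout        61  101
6      IN  logout       534  101
7      IN  logout       170  101
filter rows where duration > 170:
  country  action  duration    n
0      CA  logout       561  101
1      CA  logout       508  101
3      CA   login       183   31
4      JP  logout       376  101
6      IN  logout       534  101
Finally, mean of column 'duration' = 432.4.

432.4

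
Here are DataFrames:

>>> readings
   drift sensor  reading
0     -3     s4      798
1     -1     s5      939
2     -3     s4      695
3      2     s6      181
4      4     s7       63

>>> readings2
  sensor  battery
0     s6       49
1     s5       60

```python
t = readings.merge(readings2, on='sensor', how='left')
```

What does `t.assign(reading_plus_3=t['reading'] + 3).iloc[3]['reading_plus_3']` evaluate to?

184

merge on 'sensor' (how='left') → 5 rows:
   drift sensor  reading  battery
0     -3     s4      798      NaN
1     -1     s5      939     60.0
2     -3     s4      695      NaN
3      2     s6      181     49.0
4      4     s7       63      NaN
add column reading_plus_3 = t['reading'] + 3:
   drift sensor  reading  battery  reading_plus_3
0     -3     s4      798      NaN             801
1     -1     s5      939     60.0             942
2     -3     s4      695      NaN             698
3      2     s6      181     49.0             184
4      4     s7       63      NaN              66
Then the value at position 3, column 'reading_plus_3': 184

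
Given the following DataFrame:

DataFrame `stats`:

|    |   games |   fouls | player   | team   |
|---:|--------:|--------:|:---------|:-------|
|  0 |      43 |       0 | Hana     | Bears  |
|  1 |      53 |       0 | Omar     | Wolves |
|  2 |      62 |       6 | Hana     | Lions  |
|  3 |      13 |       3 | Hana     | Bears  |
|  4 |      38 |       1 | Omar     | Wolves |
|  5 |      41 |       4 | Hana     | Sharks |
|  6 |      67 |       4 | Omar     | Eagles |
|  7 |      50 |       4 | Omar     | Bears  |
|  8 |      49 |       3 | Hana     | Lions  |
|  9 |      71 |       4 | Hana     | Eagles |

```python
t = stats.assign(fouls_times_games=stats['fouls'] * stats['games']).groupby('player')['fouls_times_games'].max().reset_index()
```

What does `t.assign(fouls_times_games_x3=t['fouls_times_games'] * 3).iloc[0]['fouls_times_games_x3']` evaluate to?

1116

add column fouls_times_games = stats['fouls'] * stats['games']:
   games  fouls player    team  fouls_times_games
0     43      0   Hana   Bears                  0
1     53      0   Omar  Wolves                  0
2     62      6   Hana   Lions                372
3     13      3   Hana   Bears                 39
4     38      1   Omar  Wolves                 38
5     41      4   Hana  Sharks                164
6     67      4   Omar  Eagles                268
7     50      4   Omar   Bears                200
8     49      3   Hana   Lions                147
9     71      4   Hana  Eagles                284
group by player, max of fouls_times_games:
player
Hana    372
Omar    268
Name: fouls_times_games, dtype: int64
reset_index():
  player  fouls_times_games
0   Hana                372
1   Omar                268
add column fouls_times_games_x3 = t['fouls_times_games'] * 3:
  player  fouls_times_games  fouls_times_games_x3
0   Hana                372                  1116
1   Omar                268                   804
Finally, value at position 0, column 'fouls_times_games_x3' = 1116.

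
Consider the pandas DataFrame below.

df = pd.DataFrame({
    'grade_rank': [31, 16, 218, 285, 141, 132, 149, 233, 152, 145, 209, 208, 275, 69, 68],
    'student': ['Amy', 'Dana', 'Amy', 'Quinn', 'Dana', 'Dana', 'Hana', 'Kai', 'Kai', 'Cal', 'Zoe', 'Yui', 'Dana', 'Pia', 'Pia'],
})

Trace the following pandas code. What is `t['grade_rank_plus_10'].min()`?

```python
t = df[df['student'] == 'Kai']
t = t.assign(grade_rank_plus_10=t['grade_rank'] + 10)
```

filter rows where student == 'Kai':
   grade_rank student
7         233     Kai
8         152     Kai
add column grade_rank_plus_10 = t['grade_rank'] + 10:
   grade_rank student  grade_rank_plus_10
7         233     Kai                 243
8         152     Kai                 162

162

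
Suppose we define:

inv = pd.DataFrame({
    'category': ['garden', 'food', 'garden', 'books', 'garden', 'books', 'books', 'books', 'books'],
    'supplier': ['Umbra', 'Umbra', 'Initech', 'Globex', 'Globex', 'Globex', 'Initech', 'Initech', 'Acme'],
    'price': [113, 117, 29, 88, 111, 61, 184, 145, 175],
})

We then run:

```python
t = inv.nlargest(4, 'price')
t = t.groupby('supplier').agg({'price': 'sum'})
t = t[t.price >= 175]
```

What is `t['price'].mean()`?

252.0

take 4 rows with largest price:
  category supplier  price
6    books  Initech    184
8    books     Acme    175
7    books  Initech    145
1     food    Umbra    117
group by supplier, sum of price:
          price
supplier       
Acme        175
Initech     329
Umbra       117
filter rows where price >= 175:
          price
supplier       
Acme        175
Initech     329
Hence 252.0.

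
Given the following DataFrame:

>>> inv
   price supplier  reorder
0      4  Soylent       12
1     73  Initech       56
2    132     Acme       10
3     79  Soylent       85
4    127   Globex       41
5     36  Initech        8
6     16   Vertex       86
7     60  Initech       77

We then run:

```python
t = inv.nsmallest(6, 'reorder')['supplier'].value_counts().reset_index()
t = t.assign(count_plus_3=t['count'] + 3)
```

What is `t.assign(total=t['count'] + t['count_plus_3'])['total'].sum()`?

take 6 rows with smallest reorder:
   price supplier  reorder
5     36  Initech        8
2    132     Acme       10
0      4  Soylent       12
4    127   Globex       41
1     73  Initech       56
7     60  Initech       77
value_counts of supplier:
supplier
Initech    3
Acme       1
Soylent    1
Globex     1
Name: count, dtype: int64
reset_index():
  supplier  count
0  Initech      3
1     Acme      1
2  Soylent      1
3   Globex      1
add column count_plus_3 = t['count'] + 3:
  supplier  count  count_plus_3
0  Initech      3             6
1     Acme      1             4
2  Soylent      1             4
3   Globex      1             4
add column total = t['count'] + t['count_plus_3']:
  supplier  count  count_plus_3  total
0  Initech      3             6      9
1     Acme      1             4      5
2  Soylent      1             4      5
3   Globex      1             4      5
Hence 24.

24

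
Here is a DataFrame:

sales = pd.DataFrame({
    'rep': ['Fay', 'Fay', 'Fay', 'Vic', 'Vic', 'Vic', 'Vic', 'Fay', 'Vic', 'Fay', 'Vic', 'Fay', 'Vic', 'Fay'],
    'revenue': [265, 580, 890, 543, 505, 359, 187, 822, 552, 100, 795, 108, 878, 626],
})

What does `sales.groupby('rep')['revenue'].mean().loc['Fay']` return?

group by rep, mean of revenue:
rep
Fay    484.428571
Vic    545.571429
Name: revenue, dtype: float64
So loc['Fay'] = 484.428571429.

484.428571429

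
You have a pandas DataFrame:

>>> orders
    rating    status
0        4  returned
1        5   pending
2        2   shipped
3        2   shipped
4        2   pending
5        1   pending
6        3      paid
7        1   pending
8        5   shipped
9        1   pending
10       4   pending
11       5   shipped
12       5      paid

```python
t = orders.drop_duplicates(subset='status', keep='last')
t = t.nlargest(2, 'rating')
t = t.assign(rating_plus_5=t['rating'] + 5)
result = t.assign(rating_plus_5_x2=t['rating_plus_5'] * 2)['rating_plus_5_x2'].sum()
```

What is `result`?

drop duplicate status (keep=last):
    rating    status
0        4  returned
10       4   pending
11       5   shipped
12       5      paid
take 2 rows with largest rating:
    rating   status
11       5  shipped
12       5     paid
add column rating_plus_5 = t['rating'] + 5:
    rating   status  rating_plus_5
11       5  shipped             10
12       5     paid             10
add column rating_plus_5_x2 = t['rating_plus_5'] * 2:
    rating   status  rating_plus_5  rating_plus_5_x2
11       5  shipped             10                20
12       5     paid             10                20
Reading off the sum of column 'rating_plus_5_x2', we get 40.

40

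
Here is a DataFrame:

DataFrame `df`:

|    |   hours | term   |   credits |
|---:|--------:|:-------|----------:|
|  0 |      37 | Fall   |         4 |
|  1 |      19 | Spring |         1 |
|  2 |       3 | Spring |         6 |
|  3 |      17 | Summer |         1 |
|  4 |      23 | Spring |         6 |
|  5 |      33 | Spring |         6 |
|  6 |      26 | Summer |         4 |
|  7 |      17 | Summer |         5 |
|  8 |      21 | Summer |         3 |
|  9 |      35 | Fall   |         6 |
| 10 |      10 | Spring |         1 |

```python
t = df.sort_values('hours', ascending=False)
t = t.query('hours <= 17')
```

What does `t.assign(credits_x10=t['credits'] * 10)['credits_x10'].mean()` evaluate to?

sort by hours descending:
    hours    term  credits
0      37    Fall        4
9      35    Fall        6
5      33  Spring        6
6      26  Summer        4
4      23  Spring        6
8      21  Summer        3
1      19  Spring        1
3      17  Summer        1
7      17  Summer        5
10     10  Spring        1
2       3  Spring        6
filter rows where hours <= 17:
    hours    term  credits
3      17  Summer        1
7      17  Summer        5
10     10  Spring        1
2       3  Spring        6
add column credits_x10 = t['credits'] * 10:
    hours    term  credits  credits_x10
3      17  Summer        1           10
7      17  Summer        5           50
10     10  Spring        1           10
2       3  Spring        6           60

32.5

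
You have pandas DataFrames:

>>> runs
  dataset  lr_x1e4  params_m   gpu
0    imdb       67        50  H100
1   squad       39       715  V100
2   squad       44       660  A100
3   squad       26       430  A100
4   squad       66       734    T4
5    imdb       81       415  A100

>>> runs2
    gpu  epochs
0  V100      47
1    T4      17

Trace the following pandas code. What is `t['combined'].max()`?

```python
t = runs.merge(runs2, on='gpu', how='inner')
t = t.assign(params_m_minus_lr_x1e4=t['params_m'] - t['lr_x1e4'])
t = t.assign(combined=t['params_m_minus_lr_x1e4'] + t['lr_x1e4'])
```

merge on 'gpu' (how='inner') → 2 rows:
  dataset  lr_x1e4  params_m   gpu  epochs
0   squad       39       715  V100      47
1   squad       66       734    T4      17
add column params_m_minus_lr_x1e4 = t['params_m'] - t['lr_x1e4']:
  dataset  lr_x1e4  params_m   gpu  epochs  params_m_minus_lr_x1e4
0   squad       39       715  V100      47                     676
1   squad       66       734    T4      17                     668
add column combined = t['params_m_minus_lr_x1e4'] + t['lr_x1e4']:
  dataset  lr_x1e4  params_m   gpu  epochs  params_m_minus_lr_x1e4  combined
0   squad       39       715  V100      47                     676       715
1   squad       66       734    T4      17                     668       734
max of column 'combined' → 734

734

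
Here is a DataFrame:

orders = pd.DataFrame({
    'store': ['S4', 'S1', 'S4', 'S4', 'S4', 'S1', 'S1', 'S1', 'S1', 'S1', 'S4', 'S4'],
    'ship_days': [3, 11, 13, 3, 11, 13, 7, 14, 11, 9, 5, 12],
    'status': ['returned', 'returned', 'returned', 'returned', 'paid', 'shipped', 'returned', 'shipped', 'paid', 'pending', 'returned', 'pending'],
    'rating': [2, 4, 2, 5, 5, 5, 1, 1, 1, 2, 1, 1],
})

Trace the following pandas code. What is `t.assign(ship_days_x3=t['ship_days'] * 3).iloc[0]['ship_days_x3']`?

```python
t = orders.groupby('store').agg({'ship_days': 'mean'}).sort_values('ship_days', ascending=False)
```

32.5

group by store, mean of ship_days:
       ship_days
store           
S1     10.833333
S4      7.833333
sort by ship_days descending:
       ship_days
store           
S1     10.833333
S4      7.833333
add column ship_days_x3 = t['ship_days'] * 3:
       ship_days  ship_days_x3
store                         
S1     10.833333          32.5
S4      7.833333          23.5
value at position 0, column 'ship_days_x3' → 32.5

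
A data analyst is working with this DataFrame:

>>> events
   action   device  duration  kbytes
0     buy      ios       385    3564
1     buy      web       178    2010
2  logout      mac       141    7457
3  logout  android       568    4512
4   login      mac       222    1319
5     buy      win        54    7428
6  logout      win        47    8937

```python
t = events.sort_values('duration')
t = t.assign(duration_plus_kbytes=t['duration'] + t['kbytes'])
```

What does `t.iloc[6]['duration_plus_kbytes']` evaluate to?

sort by duration:
   action   device  duration  kbytes
6  logout      win        47    8937
5     buy      win        54    7428
2  logout      mac       141    7457
1     buy      web       178    2010
4   login      mac       222    1319
0     buy      ios       385    3564
3  logout  android       568    4512
add column duration_plus_kbytes = t['duration'] + t['kbytes']:
   action   device  duration  kbytes  duration_plus_kbytes
6  logout      win        47    8937                  8984
5     buy      win        54    7428                  7482
2  logout      mac       141    7457                  7598
1     buy      web       178    2010                  2188
4   login      mac       222    1319                  1541
0     buy      ios       385    3564                  3949
3  logout  android       568    4512                  5080

5080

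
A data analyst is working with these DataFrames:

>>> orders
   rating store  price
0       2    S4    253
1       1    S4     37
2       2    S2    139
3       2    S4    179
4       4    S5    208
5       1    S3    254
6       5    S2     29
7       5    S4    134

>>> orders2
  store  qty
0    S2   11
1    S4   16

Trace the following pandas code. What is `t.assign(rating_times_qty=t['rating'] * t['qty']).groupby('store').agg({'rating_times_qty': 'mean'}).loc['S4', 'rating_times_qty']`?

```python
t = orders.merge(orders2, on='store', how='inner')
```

40.0

merge on 'store' (how='inner') → 6 rows:
   rating store  price  qty
0       2    S4    253   16
1       1    S4     37   16
2       2    S2    139   11
3       2    S4    179   16
4       5    S2     29   11
5       5    S4    134   16
add column rating_times_qty = t['rating'] * t['qty']:
   rating store  price  qty  rating_times_qty
0       2    S4    253   16                32
1       1    S4     37   16                16
2       2    S2    139   11                22
3       2    S4    179   16                32
4       5    S2     29   11                55
5       5    S4    134   16                80
group by store, mean of rating_times_qty:
       rating_times_qty
store                  
S2                 38.5
S4                 40.0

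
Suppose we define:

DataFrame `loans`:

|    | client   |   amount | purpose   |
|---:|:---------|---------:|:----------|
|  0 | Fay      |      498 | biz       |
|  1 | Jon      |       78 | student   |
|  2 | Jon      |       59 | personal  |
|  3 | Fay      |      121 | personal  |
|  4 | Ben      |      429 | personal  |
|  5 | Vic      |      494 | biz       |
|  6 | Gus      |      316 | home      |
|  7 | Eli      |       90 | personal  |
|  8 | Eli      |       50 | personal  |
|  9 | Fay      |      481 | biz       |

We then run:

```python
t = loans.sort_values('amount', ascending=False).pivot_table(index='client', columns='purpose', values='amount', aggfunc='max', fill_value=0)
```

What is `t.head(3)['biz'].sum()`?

498

sort by amount descending:
  client  amount   purpose
0    Fay     498       biz
5    Vic     494       biz
9    Fay     481       biz
4    Ben     429  personal
6    Gus     316      home
3    Fay     121  personal
7    Eli      90  personal
1    Jon      78   student
2    Jon      59  personal
8    Eli      50  personal
pivot: rows=client, cols=purpose, max(amount):
purpose  biz  home  personal  student
client                               
Ben        0     0       429        0
Eli        0     0        90        0
Fay      498     0       121        0
Gus        0   316         0        0
Jon        0     0        59       78
Vic      494     0         0        0
take first 3 rows:
purpose  biz  home  personal  student
client                               
Ben        0     0       429        0
Eli        0     0        90        0
Fay      498     0       121        0
Then the sum of column 'biz': 498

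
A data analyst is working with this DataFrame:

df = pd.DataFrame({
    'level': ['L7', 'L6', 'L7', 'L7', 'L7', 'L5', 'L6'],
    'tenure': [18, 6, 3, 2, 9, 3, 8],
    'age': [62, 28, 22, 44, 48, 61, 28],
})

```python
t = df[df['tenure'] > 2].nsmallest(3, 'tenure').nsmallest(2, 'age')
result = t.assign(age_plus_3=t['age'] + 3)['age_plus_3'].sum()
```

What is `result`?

56

filter rows where tenure > 2:
  level  tenure  age
0    L7      18   62
1    L6       6   28
2    L7       3   22
4    L7       9   48
5    L5       3   61
6    L6       8   28
take 3 rows with smallest tenure:
  level  tenure  age
2    L7       3   22
5    L5       3   61
1    L6       6   28
take 2 rows with smallest age:
  level  tenure  age
2    L7       3   22
1    L6       6   28
add column age_plus_3 = t['age'] + 3:
  level  tenure  age  age_plus_3
2    L7       3   22          25
1    L6       6   28          31
So sum() = 56.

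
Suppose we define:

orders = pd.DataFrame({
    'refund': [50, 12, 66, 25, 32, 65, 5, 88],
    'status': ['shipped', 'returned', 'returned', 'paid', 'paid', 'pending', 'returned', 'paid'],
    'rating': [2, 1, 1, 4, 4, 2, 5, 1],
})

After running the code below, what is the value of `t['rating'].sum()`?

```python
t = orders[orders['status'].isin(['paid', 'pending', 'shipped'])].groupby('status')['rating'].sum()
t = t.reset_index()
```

filter rows where status in ['paid', 'pending', 'shipped']:
   refund   status  rating
0      50  shipped       2
3      25     paid       4
4      32     paid       4
5      65  pending       2
7      88     paid       1
group by status, sum of rating:
status
paid       9
pending    2
shipped    2
Name: rating, dtype: int64
reset_index():
    status  rating
0     paid       9
1  pending       2
2  shipped       2
So sum() = 13.

13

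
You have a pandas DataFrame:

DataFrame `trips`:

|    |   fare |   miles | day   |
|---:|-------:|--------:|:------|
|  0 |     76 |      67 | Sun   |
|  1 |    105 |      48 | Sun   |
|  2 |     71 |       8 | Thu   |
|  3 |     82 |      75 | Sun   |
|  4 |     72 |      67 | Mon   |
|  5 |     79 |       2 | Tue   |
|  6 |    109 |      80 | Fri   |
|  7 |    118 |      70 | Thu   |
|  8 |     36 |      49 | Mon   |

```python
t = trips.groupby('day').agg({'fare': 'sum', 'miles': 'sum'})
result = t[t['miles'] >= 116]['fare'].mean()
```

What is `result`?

group by day: sum(fare), sum(miles):
     fare  miles
day             
Fri   109     80
Mon   108    116
Sun   263    190
Thu   189     78
Tue    79      2
filter rows where miles >= 116:
     fare  miles
day             
Mon   108    116
Sun   263    190

185.5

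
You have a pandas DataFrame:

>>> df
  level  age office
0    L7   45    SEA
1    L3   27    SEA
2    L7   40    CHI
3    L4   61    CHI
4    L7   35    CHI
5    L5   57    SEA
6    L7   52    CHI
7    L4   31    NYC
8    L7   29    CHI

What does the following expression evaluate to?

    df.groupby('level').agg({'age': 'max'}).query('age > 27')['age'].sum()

170

group by level, max of age:
       age
level     
L3      27
L4      61
L5      57
L7      52
filter rows where age > 27:
       age
level     
L4      61
L5      57
L7      52
So sum() = 170.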